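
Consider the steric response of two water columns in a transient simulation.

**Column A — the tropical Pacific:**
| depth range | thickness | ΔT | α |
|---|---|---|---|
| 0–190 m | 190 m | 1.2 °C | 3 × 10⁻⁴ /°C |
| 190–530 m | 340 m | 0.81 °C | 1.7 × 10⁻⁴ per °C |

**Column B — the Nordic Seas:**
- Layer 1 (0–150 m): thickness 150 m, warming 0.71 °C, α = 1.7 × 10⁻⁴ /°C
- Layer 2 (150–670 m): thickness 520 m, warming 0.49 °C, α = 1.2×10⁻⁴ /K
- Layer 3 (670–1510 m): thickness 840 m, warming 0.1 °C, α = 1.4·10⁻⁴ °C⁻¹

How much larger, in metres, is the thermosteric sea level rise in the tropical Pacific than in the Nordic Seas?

A 1.2 × 3×10⁻⁴ × 190 = 0.06840 m
A 190–530 m: 1.7×10⁻⁴ × 0.81 × 340 = 0.046818 m
A total: 0.115218 m
B Layer 1: 150 × 1.7×10⁻⁴ × 0.71 = 0.018105 m
B 150–670 m: 0.49 × 1.2×10⁻⁴ × 520 = 0.030576 m
B 670–1510 m: 1.4×10⁻⁴ × 840 × 0.1 = 0.01176 m
B total: 0.060441 m
Difference: 0.115218 − 0.060441 = 0.054777 m

0.0548 m larger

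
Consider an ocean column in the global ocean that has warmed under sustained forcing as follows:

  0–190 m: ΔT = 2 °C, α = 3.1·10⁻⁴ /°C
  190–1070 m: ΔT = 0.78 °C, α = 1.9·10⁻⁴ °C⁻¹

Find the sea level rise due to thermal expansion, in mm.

248 mm of thermosteric rise

Layer 1: 190 × 3.1×10⁻⁴ × 2 = 0.11780 m
190–1070 m: 1.9×10⁻⁴ × 880 × 0.78 = 0.130416 m
Δh = 0.11780 + 0.130416 = 0.248216 m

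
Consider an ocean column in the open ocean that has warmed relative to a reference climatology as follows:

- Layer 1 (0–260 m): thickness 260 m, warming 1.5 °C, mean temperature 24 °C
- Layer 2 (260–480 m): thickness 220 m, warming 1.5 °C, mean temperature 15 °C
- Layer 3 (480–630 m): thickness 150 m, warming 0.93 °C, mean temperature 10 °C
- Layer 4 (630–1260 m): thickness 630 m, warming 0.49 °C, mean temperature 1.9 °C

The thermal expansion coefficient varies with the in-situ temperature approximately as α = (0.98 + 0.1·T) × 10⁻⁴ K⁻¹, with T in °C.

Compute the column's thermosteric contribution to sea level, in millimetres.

280 mm

Layer 1: α = (0.98 + 0.1×24)×10⁻⁴ = 3.38×10⁻⁴ K⁻¹
Layer 2: α = (0.98 + 0.1×15)×10⁻⁴ = 2.48×10⁻⁴ K⁻¹
Layer 3: α = (0.98 + 0.1×10)×10⁻⁴ = 1.98×10⁻⁴ K⁻¹
Layer 4: α = (0.98 + 0.1×1.9)×10⁻⁴ = 1.17×10⁻⁴ K⁻¹
260 × 3.38×10⁻⁴ × 1.5 = 0.13182 m
260–480 m: 2.48×10⁻⁴ × 1.5 × 220 = 0.08184 m
480–630 m: 0.93 × 150 × 1.98×10⁻⁴ = 0.027621 m
630–1260 m: 630 × 0.49 × 1.17×10⁻⁴ = 0.0361179 m
Δh = 0.13182 + 0.08184 + 0.027621 + 0.0361179 = 0.2773989 m ≈ 280 mm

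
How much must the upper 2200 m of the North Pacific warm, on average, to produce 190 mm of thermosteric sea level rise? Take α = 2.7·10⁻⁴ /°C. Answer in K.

ΔT = Δh/(αH) = 0.19 / (2.7×10⁻⁴ × 2200) ≈ 0.3199 K

0.320 K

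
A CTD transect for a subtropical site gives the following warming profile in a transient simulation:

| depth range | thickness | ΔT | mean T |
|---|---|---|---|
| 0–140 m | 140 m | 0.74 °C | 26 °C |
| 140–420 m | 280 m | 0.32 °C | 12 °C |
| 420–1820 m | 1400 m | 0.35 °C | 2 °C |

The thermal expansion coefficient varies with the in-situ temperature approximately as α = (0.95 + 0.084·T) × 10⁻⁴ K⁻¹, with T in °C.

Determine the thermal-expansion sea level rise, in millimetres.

100 mm

Layer 1: α = (0.95 + 0.084×26)×10⁻⁴ = 3.134×10⁻⁴ K⁻¹
Layer 2: α = (0.95 + 0.084×12)×10⁻⁴ = 1.958×10⁻⁴ K⁻¹
Layer 3: α = (0.95 + 0.084×2)×10⁻⁴ = 1.118×10⁻⁴ K⁻¹
0.74 × 140 × 3.134×10⁻⁴ = 0.03246824 m
280 × 1.958×10⁻⁴ × 0.32 = 0.01754368 m
1400 × 0.35 × 1.118×10⁻⁴ = 0.054782 m
Δh = 0.03246824 + 0.01754368 + 0.054782 = 0.10479392 m ≈ 100 mm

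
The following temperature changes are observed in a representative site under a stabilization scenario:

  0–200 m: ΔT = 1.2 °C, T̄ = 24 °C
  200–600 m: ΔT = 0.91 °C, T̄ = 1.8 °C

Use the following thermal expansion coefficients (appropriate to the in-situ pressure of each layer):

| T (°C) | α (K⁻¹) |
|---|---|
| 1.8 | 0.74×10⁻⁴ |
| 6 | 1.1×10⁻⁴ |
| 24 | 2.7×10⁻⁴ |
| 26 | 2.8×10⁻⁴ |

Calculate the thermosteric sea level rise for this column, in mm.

Layer 1 at 24 °C → α = 2.7×10⁻⁴ K⁻¹
Layer 2 at 1.8 °C → α = 0.74×10⁻⁴ K⁻¹
0–200 m: 2.7×10⁻⁴ × 200 × 1.2 = 0.06480 m
200–600 m: 0.91 × 400 × 0.74×10⁻⁴ = 0.026936 m
Δh = 0.06480 + 0.026936 = 0.091736 m

91.7 mm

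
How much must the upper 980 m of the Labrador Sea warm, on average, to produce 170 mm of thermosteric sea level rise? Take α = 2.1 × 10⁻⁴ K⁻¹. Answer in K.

ΔT ≈ 0.826 K

ΔT = Δh/(αH) = 0.17 / (2.1×10⁻⁴ × 980) ≈ 0.8260 K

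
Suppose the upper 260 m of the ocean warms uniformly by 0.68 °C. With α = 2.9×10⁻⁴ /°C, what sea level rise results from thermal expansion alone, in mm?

Δh = αΔT·H = 2.9×10⁻⁴ × 0.68 × 260 = 0.051272 m

Δh ≈ 51.3 mm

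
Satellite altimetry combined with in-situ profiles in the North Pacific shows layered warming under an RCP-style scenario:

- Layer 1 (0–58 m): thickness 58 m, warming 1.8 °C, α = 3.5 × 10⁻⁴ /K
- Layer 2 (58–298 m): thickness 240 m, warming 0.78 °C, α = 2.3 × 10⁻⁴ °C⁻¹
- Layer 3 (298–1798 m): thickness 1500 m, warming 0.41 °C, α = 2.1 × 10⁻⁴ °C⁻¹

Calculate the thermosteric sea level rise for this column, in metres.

Layer 1: 58 × 3.5×10⁻⁴ × 1.8 = 0.03654 m
Layer 2: 240 × 2.3×10⁻⁴ × 0.78 = 0.043056 m
298–1798 m: 1500 × 0.41 × 2.1×10⁻⁴ = 0.12915 m
Δh = 0.03654 + 0.043056 + 0.12915 = 0.208746 m ≈ 0.209 m

0.209 m of thermosteric rise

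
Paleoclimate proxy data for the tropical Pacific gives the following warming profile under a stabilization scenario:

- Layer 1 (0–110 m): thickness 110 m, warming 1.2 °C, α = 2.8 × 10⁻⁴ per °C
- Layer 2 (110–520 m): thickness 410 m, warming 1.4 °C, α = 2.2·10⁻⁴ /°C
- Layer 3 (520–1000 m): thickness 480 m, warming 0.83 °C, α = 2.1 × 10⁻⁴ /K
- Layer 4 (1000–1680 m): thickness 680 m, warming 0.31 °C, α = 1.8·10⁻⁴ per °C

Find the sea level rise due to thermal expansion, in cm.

28.5 cm of thermosteric rise

0–110 m: 1.2 × 2.8×10⁻⁴ × 110 = 0.03696 m
110–520 m: 2.2×10⁻⁴ × 410 × 1.4 = 0.12628 m
Layer 3: 0.83 × 480 × 2.1×10⁻⁴ = 0.083664 m
Layer 4: 0.31 × 680 × 1.8×10⁻⁴ = 0.037944 m
Δh = 0.03696 + 0.12628 + 0.083664 + 0.037944 = 0.284848 m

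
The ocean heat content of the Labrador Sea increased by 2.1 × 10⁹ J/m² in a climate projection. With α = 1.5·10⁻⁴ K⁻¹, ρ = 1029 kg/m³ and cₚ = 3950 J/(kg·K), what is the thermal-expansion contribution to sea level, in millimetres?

Δh = αQ/(ρcₚ) = 1.5×10⁻⁴ × 2.1×10⁹ / (1029 × 3950) ≈ 0.077499 m

Δh ≈ 77 mm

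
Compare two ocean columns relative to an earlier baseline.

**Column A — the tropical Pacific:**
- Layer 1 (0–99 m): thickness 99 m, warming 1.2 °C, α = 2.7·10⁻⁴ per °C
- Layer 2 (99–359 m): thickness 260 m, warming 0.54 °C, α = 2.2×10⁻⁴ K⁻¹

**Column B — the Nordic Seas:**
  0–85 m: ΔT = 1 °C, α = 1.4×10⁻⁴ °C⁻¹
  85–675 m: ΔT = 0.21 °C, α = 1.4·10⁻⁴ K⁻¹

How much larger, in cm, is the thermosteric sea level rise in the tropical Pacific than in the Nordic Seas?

3.37 cm larger

A Layer 1: 2.7×10⁻⁴ × 99 × 1.2 = 0.032076 m
A 2.2×10⁻⁴ × 0.54 × 260 = 0.030888 m
A total: 0.062964 m
B 1.4×10⁻⁴ × 1 × 85 = 0.01190 m
B 85–675 m: 590 × 0.21 × 1.4×10⁻⁴ = 0.017346 m
B total: 0.029246 m
Difference: 0.062964 − 0.029246 = 0.033718 m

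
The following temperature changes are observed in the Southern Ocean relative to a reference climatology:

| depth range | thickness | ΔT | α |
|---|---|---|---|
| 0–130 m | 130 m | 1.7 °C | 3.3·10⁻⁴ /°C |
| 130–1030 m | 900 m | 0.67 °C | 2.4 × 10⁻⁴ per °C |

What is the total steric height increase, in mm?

Δh = 220 mm

1.7 × 3.3×10⁻⁴ × 130 = 0.07293 m
Layer 2: 900 × 2.4×10⁻⁴ × 0.67 = 0.14472 m
Δh = 0.07293 + 0.14472 = 0.21765 m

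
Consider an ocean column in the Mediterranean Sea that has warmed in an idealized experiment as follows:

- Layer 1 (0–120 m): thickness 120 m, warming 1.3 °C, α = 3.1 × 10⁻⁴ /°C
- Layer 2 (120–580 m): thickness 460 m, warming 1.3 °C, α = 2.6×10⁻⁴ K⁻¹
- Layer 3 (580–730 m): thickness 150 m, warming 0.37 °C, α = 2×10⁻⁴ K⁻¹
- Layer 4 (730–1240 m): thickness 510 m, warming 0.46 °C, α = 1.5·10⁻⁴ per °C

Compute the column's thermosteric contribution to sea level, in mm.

250 mm of thermosteric rise

3.1×10⁻⁴ × 1.3 × 120 = 0.04836 m
120–580 m: 2.6×10⁻⁴ × 1.3 × 460 = 0.15548 m
2×10⁻⁴ × 0.37 × 150 = 0.01110 m
730–1240 m: 0.46 × 510 × 1.5×10⁻⁴ = 0.03519 m
Δh = 0.04836 + 0.15548 + 0.01110 + 0.03519 = 0.25013 m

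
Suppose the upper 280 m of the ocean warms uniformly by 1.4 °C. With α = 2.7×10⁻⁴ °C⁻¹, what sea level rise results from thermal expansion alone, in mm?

Δh ≈ 110 mm

Δh = αΔT·H = 2.7×10⁻⁴ × 1.4 × 280 = 0.10584 m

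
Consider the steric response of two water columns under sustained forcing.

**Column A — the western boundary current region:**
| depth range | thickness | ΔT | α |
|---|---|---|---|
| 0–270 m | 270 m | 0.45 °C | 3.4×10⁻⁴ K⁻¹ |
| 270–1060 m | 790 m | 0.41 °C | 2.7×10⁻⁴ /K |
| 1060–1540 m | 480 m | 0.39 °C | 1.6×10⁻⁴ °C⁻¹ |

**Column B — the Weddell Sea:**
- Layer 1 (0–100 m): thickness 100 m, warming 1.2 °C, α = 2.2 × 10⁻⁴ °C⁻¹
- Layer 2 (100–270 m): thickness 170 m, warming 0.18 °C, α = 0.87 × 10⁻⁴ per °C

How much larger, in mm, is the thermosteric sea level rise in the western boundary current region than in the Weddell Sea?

A Layer 1: 270 × 3.4×10⁻⁴ × 0.45 = 0.04131 m
A 270–1060 m: 0.41 × 2.7×10⁻⁴ × 790 = 0.087453 m
A Layer 3: 1.6×10⁻⁴ × 0.39 × 480 = 0.029952 m
A total: 0.158715 m
B 0–100 m: 1.2 × 2.2×10⁻⁴ × 100 = 0.02640 m
B 100–270 m: 0.18 × 170 × 0.87×10⁻⁴ = 0.0026622 m
B total: 0.0290622 m
Difference: 0.158715 − 0.0290622 = 0.1296528 m

130 mm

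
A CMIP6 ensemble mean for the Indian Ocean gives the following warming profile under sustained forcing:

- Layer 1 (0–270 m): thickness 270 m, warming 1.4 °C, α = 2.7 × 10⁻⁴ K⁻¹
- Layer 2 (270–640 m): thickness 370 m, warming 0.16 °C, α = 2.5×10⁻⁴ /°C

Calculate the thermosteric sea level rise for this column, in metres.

Layer 1: 2.7×10⁻⁴ × 1.4 × 270 = 0.10206 m
2.5×10⁻⁴ × 370 × 0.16 = 0.01480 m
Δh = 0.10206 + 0.01480 = 0.11686 m

0.117 m of thermosteric rise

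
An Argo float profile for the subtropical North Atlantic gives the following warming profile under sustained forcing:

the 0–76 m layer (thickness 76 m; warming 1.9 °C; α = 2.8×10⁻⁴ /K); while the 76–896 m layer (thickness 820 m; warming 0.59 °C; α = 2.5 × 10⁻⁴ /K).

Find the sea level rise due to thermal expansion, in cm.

about 16.1 cm

1.9 × 2.8×10⁻⁴ × 76 = 0.040432 m
76–896 m: 2.5×10⁻⁴ × 820 × 0.59 = 0.12095 m
Δh = 0.040432 + 0.12095 = 0.161382 m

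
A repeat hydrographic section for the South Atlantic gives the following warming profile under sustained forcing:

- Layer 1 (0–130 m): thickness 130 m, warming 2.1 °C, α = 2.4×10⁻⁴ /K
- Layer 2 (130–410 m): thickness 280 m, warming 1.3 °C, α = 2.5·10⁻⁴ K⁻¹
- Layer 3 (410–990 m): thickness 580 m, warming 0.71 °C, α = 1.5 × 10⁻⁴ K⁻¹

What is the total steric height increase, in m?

Layer 1: 130 × 2.1 × 2.4×10⁻⁴ = 0.06552 m
130–410 m: 2.5×10⁻⁴ × 280 × 1.3 = 0.09100 m
580 × 1.5×10⁻⁴ × 0.71 = 0.06177 m
Δh = 0.06552 + 0.09100 + 0.06177 = 0.21829 m

Δh = 0.218 m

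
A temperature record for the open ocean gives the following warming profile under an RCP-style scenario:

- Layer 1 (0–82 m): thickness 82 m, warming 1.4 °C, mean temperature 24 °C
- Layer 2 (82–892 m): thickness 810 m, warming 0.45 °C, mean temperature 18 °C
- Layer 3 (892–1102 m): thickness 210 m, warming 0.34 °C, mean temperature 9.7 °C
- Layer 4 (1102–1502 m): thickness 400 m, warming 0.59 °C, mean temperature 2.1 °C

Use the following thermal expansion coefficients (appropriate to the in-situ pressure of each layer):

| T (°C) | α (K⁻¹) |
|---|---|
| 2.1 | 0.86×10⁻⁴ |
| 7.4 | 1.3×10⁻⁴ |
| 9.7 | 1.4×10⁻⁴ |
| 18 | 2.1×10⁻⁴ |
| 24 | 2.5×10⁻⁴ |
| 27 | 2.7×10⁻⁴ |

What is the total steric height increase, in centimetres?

about 14 cm

Layer 1 at 24 °C → α = 2.5×10⁻⁴ K⁻¹
Layer 2 at 18 °C → α = 2.1×10⁻⁴ K⁻¹
Layer 3 at 9.7 °C → α = 1.4×10⁻⁴ K⁻¹
Layer 4 at 2.1 °C → α = 0.86×10⁻⁴ K⁻¹
Layer 1: 1.4 × 2.5×10⁻⁴ × 82 = 0.02870 m
2.1×10⁻⁴ × 0.45 × 810 = 0.076545 m
892–1102 m: 1.4×10⁻⁴ × 0.34 × 210 = 0.009996 m
Layer 4: 0.86×10⁻⁴ × 0.59 × 400 = 0.020296 m
Δh = 0.02870 + 0.076545 + 0.009996 + 0.020296 = 0.135537 m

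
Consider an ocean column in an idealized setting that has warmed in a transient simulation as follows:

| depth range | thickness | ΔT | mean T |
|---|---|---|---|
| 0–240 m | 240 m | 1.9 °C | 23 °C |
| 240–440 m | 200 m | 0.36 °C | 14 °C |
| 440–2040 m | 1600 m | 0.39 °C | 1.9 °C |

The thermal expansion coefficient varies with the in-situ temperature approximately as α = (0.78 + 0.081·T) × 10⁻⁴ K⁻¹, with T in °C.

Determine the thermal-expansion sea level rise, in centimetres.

Δh ≈ 19.3 cm

Layer 1: α = (0.78 + 0.081×23)×10⁻⁴ = 2.643×10⁻⁴ K⁻¹
Layer 2: α = (0.78 + 0.081×14)×10⁻⁴ = 1.914×10⁻⁴ K⁻¹
Layer 3: α = (0.78 + 0.081×1.9)×10⁻⁴ = 0.9339×10⁻⁴ K⁻¹
Layer 1: 240 × 2.643×10⁻⁴ × 1.9 = 0.1205208 m
240–440 m: 1.914×10⁻⁴ × 0.36 × 200 = 0.0137808 m
0.39 × 0.9339×10⁻⁴ × 1600 = 0.05827536 m
Δh = 0.1205208 + 0.0137808 + 0.05827536 = 0.19257696 m ≈ 19.3 cm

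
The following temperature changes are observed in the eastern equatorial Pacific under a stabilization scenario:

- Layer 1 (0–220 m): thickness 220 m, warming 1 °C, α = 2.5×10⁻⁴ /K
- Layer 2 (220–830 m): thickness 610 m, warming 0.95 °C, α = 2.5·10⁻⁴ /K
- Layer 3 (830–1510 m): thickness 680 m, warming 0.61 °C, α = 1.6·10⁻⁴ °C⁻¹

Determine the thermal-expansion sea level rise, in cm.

26.6 cm of thermosteric rise

220 × 2.5×10⁻⁴ × 1 = 0.05500 m
220–830 m: 610 × 0.95 × 2.5×10⁻⁴ = 0.144875 m
Layer 3: 680 × 0.61 × 1.6×10⁻⁴ = 0.066368 m
Δh = 0.05500 + 0.144875 + 0.066368 = 0.266243 m ≈ 26.6 cm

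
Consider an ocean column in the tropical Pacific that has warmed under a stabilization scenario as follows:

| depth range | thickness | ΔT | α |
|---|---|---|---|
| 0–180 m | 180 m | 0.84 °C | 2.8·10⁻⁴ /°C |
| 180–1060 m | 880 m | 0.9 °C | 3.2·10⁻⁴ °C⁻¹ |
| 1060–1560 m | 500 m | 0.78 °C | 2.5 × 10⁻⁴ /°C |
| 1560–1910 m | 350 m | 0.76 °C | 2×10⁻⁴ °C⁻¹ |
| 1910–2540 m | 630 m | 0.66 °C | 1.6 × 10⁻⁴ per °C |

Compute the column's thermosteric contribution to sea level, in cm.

Layer 1: 0.84 × 2.8×10⁻⁴ × 180 = 0.042336 m
180–1060 m: 3.2×10⁻⁴ × 0.9 × 880 = 0.25344 m
500 × 2.5×10⁻⁴ × 0.78 = 0.09750 m
1560–1910 m: 0.76 × 350 × 2×10⁻⁴ = 0.05320 m
1.6×10⁻⁴ × 0.66 × 630 = 0.066528 m
Δh = 0.042336 + 0.25344 + 0.09750 + 0.05320 + 0.066528 = 0.513004 m

Δh = 51 cm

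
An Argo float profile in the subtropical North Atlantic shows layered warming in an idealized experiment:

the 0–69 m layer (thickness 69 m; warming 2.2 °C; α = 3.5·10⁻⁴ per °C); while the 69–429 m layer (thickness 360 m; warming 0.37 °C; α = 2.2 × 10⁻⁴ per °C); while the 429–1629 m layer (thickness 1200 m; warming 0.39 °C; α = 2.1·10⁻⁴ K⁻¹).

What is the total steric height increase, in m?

Δh ≈ 0.181 m

0–69 m: 3.5×10⁻⁴ × 69 × 2.2 = 0.05313 m
Layer 2: 0.37 × 2.2×10⁻⁴ × 360 = 0.029304 m
429–1629 m: 2.1×10⁻⁴ × 0.39 × 1200 = 0.09828 m
Δh = 0.05313 + 0.029304 + 0.09828 = 0.180714 m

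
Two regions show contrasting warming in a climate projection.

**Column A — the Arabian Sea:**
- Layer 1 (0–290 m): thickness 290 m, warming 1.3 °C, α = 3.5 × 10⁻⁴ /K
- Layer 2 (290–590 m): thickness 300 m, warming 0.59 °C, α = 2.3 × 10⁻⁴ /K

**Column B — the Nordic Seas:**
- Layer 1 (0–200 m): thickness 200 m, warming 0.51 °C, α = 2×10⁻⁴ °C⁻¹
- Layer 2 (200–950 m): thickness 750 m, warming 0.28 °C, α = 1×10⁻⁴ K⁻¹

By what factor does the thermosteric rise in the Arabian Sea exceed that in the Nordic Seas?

A Layer 1: 1.3 × 3.5×10⁻⁴ × 290 = 0.13195 m
A Layer 2: 2.3×10⁻⁴ × 0.59 × 300 = 0.04071 m
A total: 0.17266 m
B 200 × 0.51 × 2×10⁻⁴ = 0.02040 m
B 200–950 m: 0.28 × 1×10⁻⁴ × 750 = 0.02100 m
B total: 0.04140 m
Ratio: 0.17266 / 0.04140 ≈ 4.171

4.17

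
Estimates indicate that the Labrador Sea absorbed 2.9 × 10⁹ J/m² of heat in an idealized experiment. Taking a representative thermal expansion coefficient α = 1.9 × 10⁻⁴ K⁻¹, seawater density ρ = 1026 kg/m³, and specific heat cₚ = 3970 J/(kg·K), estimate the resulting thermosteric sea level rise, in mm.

Δh = αQ/(ρcₚ) = 1.9×10⁻⁴ × 2.9×10⁹ / (1026 × 3970) ≈ 0.13527 m

Δh = 135 mm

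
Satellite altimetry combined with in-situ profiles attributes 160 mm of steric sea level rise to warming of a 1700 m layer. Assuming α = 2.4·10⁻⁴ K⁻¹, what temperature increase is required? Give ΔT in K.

ΔT = Δh/(αH) = 0.16 / (2.4×10⁻⁴ × 1700) ≈ 0.3922 K

about 0.392 K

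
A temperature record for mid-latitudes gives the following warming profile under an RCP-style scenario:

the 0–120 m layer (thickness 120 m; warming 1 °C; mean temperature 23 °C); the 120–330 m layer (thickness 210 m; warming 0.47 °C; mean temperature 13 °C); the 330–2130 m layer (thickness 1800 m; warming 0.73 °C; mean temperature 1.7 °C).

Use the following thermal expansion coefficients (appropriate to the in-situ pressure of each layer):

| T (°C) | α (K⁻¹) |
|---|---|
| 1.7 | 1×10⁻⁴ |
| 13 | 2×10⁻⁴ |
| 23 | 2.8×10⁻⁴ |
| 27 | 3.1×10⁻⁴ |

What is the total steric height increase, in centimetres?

Δh = 18.5 cm

Layer 1 at 23 °C → α = 2.8×10⁻⁴ K⁻¹
Layer 2 at 13 °C → α = 2×10⁻⁴ K⁻¹
Layer 3 at 1.7 °C → α = 1×10⁻⁴ K⁻¹
0–120 m: 2.8×10⁻⁴ × 1 × 120 = 0.03360 m
120–330 m: 210 × 2×10⁻⁴ × 0.47 = 0.01974 m
Layer 3: 0.73 × 1×10⁻⁴ × 1800 = 0.13140 m
Δh = 0.03360 + 0.01974 + 0.13140 = 0.18474 m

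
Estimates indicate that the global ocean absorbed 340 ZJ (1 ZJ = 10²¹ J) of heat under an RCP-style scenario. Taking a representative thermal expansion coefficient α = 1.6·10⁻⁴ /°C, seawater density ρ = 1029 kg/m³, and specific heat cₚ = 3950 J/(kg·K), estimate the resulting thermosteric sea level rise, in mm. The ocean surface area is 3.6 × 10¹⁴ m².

Per unit area: Q = 340×10²¹ / (3.6×10¹⁴) ≈ 9.444×10⁸ J/m²
Δh = αQ/(ρcₚ) = 1.6×10⁻⁴ × 9.444×10⁸ / (1029 × 3950) ≈ 0.037176 m

Δh ≈ 37.2 mm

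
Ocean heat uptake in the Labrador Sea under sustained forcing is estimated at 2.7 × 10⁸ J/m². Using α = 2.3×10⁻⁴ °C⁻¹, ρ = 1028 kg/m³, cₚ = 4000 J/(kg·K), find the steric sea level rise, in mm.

Δh ≈ 15.1 mm

Δh = αQ/(ρcₚ) = 2.3×10⁻⁴ × 2.7×10⁸ / (1028 × 4000) ≈ 0.015102 m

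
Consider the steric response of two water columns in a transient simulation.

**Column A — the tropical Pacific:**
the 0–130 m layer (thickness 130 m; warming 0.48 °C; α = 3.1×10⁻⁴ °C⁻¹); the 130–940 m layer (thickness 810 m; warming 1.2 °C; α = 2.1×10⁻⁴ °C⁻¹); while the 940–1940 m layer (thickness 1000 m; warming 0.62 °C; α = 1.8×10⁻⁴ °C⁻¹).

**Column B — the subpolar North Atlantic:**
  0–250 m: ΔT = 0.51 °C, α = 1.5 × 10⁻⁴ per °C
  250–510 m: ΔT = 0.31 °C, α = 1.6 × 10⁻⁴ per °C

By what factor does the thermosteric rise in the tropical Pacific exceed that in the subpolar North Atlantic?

A Layer 1: 130 × 3.1×10⁻⁴ × 0.48 = 0.019344 m
A Layer 2: 2.1×10⁻⁴ × 1.2 × 810 = 0.20412 m
A Layer 3: 1000 × 0.62 × 1.8×10⁻⁴ = 0.11160 m
A total: 0.335064 m
B 0–250 m: 250 × 1.5×10⁻⁴ × 0.51 = 0.019125 m
B 250–510 m: 0.31 × 1.6×10⁻⁴ × 260 = 0.012896 m
B total: 0.032021 m
Ratio: 0.335064 / 0.032021 ≈ 10.46

≈ 10.5×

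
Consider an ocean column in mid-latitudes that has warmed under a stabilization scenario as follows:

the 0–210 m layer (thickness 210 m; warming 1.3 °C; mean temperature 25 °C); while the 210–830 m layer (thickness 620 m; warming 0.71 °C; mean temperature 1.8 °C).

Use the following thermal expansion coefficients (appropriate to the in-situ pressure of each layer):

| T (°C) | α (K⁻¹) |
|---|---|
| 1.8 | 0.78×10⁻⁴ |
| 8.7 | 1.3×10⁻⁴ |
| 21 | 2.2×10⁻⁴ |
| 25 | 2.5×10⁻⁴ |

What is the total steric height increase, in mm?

Layer 1 at 25 °C → α = 2.5×10⁻⁴ K⁻¹
Layer 2 at 1.8 °C → α = 0.78×10⁻⁴ K⁻¹
0–210 m: 1.3 × 2.5×10⁻⁴ × 210 = 0.06825 m
0.71 × 620 × 0.78×10⁻⁴ = 0.0343356 m
Δh = 0.06825 + 0.0343356 = 0.1025856 m

about 103 mm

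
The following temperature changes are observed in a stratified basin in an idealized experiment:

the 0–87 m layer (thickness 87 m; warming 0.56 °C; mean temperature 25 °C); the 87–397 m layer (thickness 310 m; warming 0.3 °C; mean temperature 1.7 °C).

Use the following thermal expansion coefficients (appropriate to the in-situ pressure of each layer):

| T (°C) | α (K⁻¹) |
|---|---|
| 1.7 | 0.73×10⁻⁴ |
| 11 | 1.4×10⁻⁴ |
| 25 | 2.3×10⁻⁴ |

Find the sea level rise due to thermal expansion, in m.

Δh = 0.0180 m

Layer 1 at 25 °C → α = 2.3×10⁻⁴ K⁻¹
Layer 2 at 1.7 °C → α = 0.73×10⁻⁴ K⁻¹
0–87 m: 87 × 0.56 × 2.3×10⁻⁴ = 0.0112056 m
0.73×10⁻⁴ × 310 × 0.3 = 0.006789 m
Δh = 0.0112056 + 0.006789 = 0.0179946 m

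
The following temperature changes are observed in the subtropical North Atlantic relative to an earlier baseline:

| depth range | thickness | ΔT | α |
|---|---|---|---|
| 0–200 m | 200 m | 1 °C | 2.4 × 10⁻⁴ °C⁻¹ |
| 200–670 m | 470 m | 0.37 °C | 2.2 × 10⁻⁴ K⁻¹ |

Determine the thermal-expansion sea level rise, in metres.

0.0863 m

0–200 m: 2.4×10⁻⁴ × 1 × 200 = 0.04800 m
2.2×10⁻⁴ × 0.37 × 470 = 0.038258 m
Δh = 0.04800 + 0.038258 = 0.086258 m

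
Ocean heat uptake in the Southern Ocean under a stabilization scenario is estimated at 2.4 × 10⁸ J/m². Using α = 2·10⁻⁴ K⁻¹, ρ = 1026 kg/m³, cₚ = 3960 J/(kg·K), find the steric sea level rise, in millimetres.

Δh = 11.8 mm

Δh = αQ/(ρcₚ) = 2×10⁻⁴ × 2.4×10⁸ / (1026 × 3960) ≈ 0.011814 m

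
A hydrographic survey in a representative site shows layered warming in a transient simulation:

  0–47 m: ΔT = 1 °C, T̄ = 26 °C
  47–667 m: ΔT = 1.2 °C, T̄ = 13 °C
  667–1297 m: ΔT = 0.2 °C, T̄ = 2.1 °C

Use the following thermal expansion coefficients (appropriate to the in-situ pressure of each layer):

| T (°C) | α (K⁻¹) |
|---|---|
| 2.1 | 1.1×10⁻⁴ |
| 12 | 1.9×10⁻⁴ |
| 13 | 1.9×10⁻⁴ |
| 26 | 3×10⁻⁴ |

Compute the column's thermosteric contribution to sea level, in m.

Layer 1 at 26 °C → α = 3×10⁻⁴ K⁻¹
Layer 2 at 13 °C → α = 1.9×10⁻⁴ K⁻¹
Layer 3 at 2.1 °C → α = 1.1×10⁻⁴ K⁻¹
Layer 1: 1 × 3×10⁻⁴ × 47 = 0.01410 m
47–667 m: 1.2 × 620 × 1.9×10⁻⁴ = 0.14136 m
Layer 3: 1.1×10⁻⁴ × 0.2 × 630 = 0.01386 m
Δh = 0.01410 + 0.14136 + 0.01386 = 0.16932 m

Δh = 0.17 m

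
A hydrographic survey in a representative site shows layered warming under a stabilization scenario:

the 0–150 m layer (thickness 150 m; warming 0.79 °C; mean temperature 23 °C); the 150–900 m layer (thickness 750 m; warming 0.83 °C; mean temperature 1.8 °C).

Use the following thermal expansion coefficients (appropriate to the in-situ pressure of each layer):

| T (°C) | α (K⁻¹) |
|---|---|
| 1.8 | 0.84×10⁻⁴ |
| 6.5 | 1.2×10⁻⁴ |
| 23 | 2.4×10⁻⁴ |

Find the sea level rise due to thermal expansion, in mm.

80.7 mm

Layer 1 at 23 °C → α = 2.4×10⁻⁴ K⁻¹
Layer 2 at 1.8 °C → α = 0.84×10⁻⁴ K⁻¹
0.79 × 150 × 2.4×10⁻⁴ = 0.02844 m
Layer 2: 0.84×10⁻⁴ × 0.83 × 750 = 0.05229 m
Δh = 0.02844 + 0.05229 = 0.08073 m ≈ 80.7 mm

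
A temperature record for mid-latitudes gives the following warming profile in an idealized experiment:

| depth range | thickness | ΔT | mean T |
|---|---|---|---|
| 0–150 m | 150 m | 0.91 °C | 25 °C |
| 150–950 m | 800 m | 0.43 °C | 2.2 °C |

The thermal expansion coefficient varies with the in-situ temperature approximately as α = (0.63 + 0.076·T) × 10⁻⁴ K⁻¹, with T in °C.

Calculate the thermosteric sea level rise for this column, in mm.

62.0 mm

Layer 1: α = (0.63 + 0.076×25)×10⁻⁴ = 2.53×10⁻⁴ K⁻¹
Layer 2: α = (0.63 + 0.076×2.2)×10⁻⁴ = 0.7972×10⁻⁴ K⁻¹
150 × 2.53×10⁻⁴ × 0.91 = 0.0345345 m
800 × 0.43 × 0.7972×10⁻⁴ = 0.02742368 m
Δh = 0.0345345 + 0.02742368 = 0.06195818 m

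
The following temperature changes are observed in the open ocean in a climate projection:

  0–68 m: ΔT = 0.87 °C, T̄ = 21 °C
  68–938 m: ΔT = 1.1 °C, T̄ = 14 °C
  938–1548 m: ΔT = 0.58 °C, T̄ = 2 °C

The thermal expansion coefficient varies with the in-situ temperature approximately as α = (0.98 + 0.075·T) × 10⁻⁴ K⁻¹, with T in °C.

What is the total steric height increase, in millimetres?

249 mm of thermosteric rise

Layer 1: α = (0.98 + 0.075×21)×10⁻⁴ = 2.555×10⁻⁴ K⁻¹
Layer 2: α = (0.98 + 0.075×14)×10⁻⁴ = 2.03×10⁻⁴ K⁻¹
Layer 3: α = (0.98 + 0.075×2)×10⁻⁴ = 1.13×10⁻⁴ K⁻¹
0–68 m: 0.87 × 2.555×10⁻⁴ × 68 = 0.01511538 m
Layer 2: 1.1 × 2.03×10⁻⁴ × 870 = 0.194271 m
938–1548 m: 610 × 0.58 × 1.13×10⁻⁴ = 0.0399794 m
Δh = 0.01511538 + 0.194271 + 0.0399794 = 0.24936578 m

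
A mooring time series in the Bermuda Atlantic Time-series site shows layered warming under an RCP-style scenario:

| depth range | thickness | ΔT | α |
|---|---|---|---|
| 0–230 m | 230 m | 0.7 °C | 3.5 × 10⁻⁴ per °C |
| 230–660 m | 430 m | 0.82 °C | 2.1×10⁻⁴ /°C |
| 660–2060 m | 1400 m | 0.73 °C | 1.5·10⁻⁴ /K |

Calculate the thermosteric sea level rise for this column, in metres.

Δh ≈ 0.284 m

Layer 1: 0.7 × 230 × 3.5×10⁻⁴ = 0.05635 m
230–660 m: 2.1×10⁻⁴ × 430 × 0.82 = 0.074046 m
660–2060 m: 1.5×10⁻⁴ × 0.73 × 1400 = 0.15330 m
Δh = 0.05635 + 0.074046 + 0.15330 = 0.283696 m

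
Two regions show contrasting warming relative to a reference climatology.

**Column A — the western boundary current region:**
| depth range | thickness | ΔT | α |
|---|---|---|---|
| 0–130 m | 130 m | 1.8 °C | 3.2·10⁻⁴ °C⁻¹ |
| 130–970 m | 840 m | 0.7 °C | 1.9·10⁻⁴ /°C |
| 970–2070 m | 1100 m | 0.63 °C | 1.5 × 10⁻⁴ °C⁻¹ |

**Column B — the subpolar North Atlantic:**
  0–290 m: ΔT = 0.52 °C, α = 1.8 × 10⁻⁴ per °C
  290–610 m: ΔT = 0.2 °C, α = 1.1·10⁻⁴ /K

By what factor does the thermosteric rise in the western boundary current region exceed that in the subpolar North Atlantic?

8.5

A Layer 1: 130 × 1.8 × 3.2×10⁻⁴ = 0.07488 m
A 1.9×10⁻⁴ × 840 × 0.7 = 0.11172 m
A 1100 × 0.63 × 1.5×10⁻⁴ = 0.10395 m
A total: 0.29055 m
B 0–290 m: 0.52 × 290 × 1.8×10⁻⁴ = 0.027144 m
B 1.1×10⁻⁴ × 320 × 0.2 = 0.00704 m
B total: 0.034184 m
Ratio: 0.29055 / 0.034184 ≈ 8.500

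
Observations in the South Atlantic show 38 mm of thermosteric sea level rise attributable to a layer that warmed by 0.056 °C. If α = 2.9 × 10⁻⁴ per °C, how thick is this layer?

H ≈ 2340 m

H = Δh/(αΔT) = 0.038 / (2.9×10⁻⁴ × 0.056) ≈ 2340 m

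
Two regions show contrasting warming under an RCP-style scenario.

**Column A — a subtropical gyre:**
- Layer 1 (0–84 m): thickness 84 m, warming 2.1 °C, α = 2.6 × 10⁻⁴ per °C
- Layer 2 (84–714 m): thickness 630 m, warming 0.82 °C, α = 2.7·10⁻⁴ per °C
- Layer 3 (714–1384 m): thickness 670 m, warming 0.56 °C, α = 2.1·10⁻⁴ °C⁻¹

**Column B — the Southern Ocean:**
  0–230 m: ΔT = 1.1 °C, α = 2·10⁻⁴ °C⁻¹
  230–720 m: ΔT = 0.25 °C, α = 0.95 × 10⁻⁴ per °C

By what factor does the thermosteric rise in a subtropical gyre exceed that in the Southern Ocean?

A Layer 1: 2.1 × 84 × 2.6×10⁻⁴ = 0.045864 m
A 630 × 2.7×10⁻⁴ × 0.82 = 0.139482 m
A 714–1384 m: 0.56 × 670 × 2.1×10⁻⁴ = 0.078792 m
A total: 0.264138 m
B 1.1 × 2×10⁻⁴ × 230 = 0.05060 m
B 230–720 m: 0.25 × 0.95×10⁻⁴ × 490 = 0.0116375 m
B total: 0.0622375 m
Ratio: 0.264138 / 0.0622375 ≈ 4.244

≈ 4.24×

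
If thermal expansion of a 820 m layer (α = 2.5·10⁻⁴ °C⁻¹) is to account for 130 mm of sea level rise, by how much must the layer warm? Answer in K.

ΔT ≈ 0.634 K

ΔT = Δh/(αH) = 0.13 / (2.5×10⁻⁴ × 820) ≈ 0.6341 K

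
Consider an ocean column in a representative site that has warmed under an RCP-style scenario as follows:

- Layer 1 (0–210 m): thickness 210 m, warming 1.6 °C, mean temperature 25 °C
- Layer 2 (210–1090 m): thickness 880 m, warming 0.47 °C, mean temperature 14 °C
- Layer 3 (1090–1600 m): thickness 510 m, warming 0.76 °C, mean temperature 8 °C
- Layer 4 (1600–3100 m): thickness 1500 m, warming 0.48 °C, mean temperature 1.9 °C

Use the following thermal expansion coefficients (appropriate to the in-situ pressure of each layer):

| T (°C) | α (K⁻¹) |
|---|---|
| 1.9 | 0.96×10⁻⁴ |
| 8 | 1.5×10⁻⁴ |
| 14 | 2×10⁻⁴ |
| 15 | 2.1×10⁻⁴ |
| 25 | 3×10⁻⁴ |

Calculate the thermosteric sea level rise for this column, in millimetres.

Layer 1 at 25 °C → α = 3×10⁻⁴ K⁻¹
Layer 2 at 14 °C → α = 2×10⁻⁴ K⁻¹
Layer 3 at 8 °C → α = 1.5×10⁻⁴ K⁻¹
Layer 4 at 1.9 °C → α = 0.96×10⁻⁴ K⁻¹
0–210 m: 1.6 × 3×10⁻⁴ × 210 = 0.10080 m
210–1090 m: 2×10⁻⁴ × 0.47 × 880 = 0.08272 m
1090–1600 m: 0.76 × 1.5×10⁻⁴ × 510 = 0.05814 m
0.96×10⁻⁴ × 0.48 × 1500 = 0.06912 m
Δh = 0.10080 + 0.08272 + 0.05814 + 0.06912 = 0.31078 m ≈ 311 mm

Δh ≈ 311 mm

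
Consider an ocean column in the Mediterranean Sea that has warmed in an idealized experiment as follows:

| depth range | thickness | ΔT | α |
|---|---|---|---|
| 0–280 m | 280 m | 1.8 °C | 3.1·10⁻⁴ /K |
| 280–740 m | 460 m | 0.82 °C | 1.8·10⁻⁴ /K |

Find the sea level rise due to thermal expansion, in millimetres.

0–280 m: 1.8 × 3.1×10⁻⁴ × 280 = 0.15624 m
0.82 × 1.8×10⁻⁴ × 460 = 0.067896 m
Δh = 0.15624 + 0.067896 = 0.224136 m ≈ 224 mm

224 mm of thermosteric rise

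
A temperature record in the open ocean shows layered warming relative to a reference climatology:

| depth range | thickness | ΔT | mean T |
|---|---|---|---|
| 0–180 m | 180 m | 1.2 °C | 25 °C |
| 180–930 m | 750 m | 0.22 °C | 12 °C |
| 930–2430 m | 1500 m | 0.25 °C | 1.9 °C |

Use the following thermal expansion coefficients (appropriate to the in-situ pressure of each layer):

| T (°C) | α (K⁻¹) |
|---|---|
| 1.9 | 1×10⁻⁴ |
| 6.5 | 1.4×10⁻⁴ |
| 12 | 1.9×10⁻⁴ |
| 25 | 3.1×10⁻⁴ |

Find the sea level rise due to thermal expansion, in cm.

Δh ≈ 13.6 cm

Layer 1 at 25 °C → α = 3.1×10⁻⁴ K⁻¹
Layer 2 at 12 °C → α = 1.9×10⁻⁴ K⁻¹
Layer 3 at 1.9 °C → α = 1×10⁻⁴ K⁻¹
1.2 × 3.1×10⁻⁴ × 180 = 0.06696 m
750 × 0.22 × 1.9×10⁻⁴ = 0.03135 m
930–2430 m: 1500 × 0.25 × 1×10⁻⁴ = 0.03750 m
Δh = 0.06696 + 0.03135 + 0.03750 = 0.13581 m ≈ 13.6 cm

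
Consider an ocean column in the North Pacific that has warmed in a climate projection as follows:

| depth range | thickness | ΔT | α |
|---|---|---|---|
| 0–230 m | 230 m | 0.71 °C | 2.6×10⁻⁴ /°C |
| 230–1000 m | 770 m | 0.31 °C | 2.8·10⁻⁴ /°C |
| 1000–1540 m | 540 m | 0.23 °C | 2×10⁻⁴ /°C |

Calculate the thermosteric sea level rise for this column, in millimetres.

0.71 × 2.6×10⁻⁴ × 230 = 0.042458 m
Layer 2: 770 × 2.8×10⁻⁴ × 0.31 = 0.066836 m
1000–1540 m: 540 × 0.23 × 2×10⁻⁴ = 0.02484 m
Δh = 0.042458 + 0.066836 + 0.02484 = 0.134134 m

134 mm of thermosteric rise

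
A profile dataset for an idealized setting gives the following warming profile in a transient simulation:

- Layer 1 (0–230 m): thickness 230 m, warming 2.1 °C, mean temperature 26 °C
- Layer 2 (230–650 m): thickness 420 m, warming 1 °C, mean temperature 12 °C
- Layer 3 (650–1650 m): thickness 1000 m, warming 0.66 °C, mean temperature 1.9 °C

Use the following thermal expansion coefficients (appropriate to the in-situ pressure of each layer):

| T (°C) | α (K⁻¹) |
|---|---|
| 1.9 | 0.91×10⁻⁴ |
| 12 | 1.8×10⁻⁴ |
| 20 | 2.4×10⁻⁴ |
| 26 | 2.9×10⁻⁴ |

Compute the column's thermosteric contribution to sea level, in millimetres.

Layer 1 at 26 °C → α = 2.9×10⁻⁴ K⁻¹
Layer 2 at 12 °C → α = 1.8×10⁻⁴ K⁻¹
Layer 3 at 1.9 °C → α = 0.91×10⁻⁴ K⁻¹
0–230 m: 230 × 2.9×10⁻⁴ × 2.1 = 0.14007 m
1.8×10⁻⁴ × 420 × 1 = 0.07560 m
Layer 3: 0.91×10⁻⁴ × 0.66 × 1000 = 0.06006 m
Δh = 0.14007 + 0.07560 + 0.06006 = 0.27573 m

about 280 mm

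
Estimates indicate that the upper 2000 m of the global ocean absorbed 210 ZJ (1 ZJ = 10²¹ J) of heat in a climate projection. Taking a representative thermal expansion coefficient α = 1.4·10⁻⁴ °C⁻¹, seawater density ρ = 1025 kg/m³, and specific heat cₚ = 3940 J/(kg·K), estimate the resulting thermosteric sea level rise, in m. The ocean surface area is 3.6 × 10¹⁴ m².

Per unit area: Q = 210×10²¹ / (3.6×10¹⁴) ≈ 5.833×10⁸ J/m²
Δh = αQ/(ρcₚ) = 1.4×10⁻⁴ × 5.833×10⁸ / (1025 × 3940) ≈ 0.020221 m

Δh = 0.0202 m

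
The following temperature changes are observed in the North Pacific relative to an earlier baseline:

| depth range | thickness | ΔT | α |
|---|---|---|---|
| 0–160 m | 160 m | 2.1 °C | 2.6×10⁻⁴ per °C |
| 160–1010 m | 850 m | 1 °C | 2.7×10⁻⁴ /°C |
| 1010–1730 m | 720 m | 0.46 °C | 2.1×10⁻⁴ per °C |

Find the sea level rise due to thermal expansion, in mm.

390 mm

2.6×10⁻⁴ × 2.1 × 160 = 0.08736 m
160–1010 m: 2.7×10⁻⁴ × 1 × 850 = 0.22950 m
1010–1730 m: 720 × 2.1×10⁻⁴ × 0.46 = 0.069552 m
Δh = 0.08736 + 0.22950 + 0.069552 = 0.386412 m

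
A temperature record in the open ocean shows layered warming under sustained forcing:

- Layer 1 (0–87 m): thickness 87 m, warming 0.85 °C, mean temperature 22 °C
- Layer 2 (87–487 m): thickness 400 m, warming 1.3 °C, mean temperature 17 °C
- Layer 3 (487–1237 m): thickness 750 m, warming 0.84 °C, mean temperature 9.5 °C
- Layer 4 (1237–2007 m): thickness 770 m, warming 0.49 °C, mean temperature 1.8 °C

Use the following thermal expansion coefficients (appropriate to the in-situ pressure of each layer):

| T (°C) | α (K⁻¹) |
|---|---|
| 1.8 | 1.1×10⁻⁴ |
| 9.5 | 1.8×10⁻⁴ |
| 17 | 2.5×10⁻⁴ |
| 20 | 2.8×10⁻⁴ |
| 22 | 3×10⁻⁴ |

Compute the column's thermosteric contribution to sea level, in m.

Layer 1 at 22 °C → α = 3×10⁻⁴ K⁻¹
Layer 2 at 17 °C → α = 2.5×10⁻⁴ K⁻¹
Layer 3 at 9.5 °C → α = 1.8×10⁻⁴ K⁻¹
Layer 4 at 1.8 °C → α = 1.1×10⁻⁴ K⁻¹
0–87 m: 0.85 × 87 × 3×10⁻⁴ = 0.022185 m
Layer 2: 1.3 × 400 × 2.5×10⁻⁴ = 0.13000 m
750 × 1.8×10⁻⁴ × 0.84 = 0.11340 m
1.1×10⁻⁴ × 770 × 0.49 = 0.041503 m
Δh = 0.022185 + 0.13000 + 0.11340 + 0.041503 = 0.307088 m

0.31 m of thermosteric rise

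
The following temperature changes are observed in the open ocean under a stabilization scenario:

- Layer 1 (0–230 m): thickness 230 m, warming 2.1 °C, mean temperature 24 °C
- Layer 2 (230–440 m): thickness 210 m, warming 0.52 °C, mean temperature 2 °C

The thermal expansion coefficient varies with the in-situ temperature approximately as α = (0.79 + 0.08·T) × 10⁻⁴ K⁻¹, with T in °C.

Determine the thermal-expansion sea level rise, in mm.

about 140 mm

Layer 1: α = (0.79 + 0.08×24)×10⁻⁴ = 2.71×10⁻⁴ K⁻¹
Layer 2: α = (0.79 + 0.08×2)×10⁻⁴ = 0.95×10⁻⁴ K⁻¹
0–230 m: 230 × 2.71×10⁻⁴ × 2.1 = 0.130893 m
Layer 2: 0.95×10⁻⁴ × 210 × 0.52 = 0.010374 m
Δh = 0.130893 + 0.010374 = 0.141267 m ≈ 140 mm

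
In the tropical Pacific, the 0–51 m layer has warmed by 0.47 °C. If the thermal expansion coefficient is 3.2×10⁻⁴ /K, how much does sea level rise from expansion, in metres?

Δh = αΔT·H = 3.2×10⁻⁴ × 0.47 × 51 = 0.0076704 m

Δh = 0.00767 m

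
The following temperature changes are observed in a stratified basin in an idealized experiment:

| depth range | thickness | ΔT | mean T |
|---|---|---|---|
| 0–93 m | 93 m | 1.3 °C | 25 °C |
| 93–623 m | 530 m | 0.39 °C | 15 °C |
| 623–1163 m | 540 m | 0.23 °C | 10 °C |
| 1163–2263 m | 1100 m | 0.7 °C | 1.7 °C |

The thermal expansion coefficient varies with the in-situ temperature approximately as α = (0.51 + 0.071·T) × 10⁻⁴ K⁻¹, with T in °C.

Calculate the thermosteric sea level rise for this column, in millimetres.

120 mm of thermosteric rise

Layer 1: α = (0.51 + 0.071×25)×10⁻⁴ = 2.285×10⁻⁴ K⁻¹
Layer 2: α = (0.51 + 0.071×15)×10⁻⁴ = 1.575×10⁻⁴ K⁻¹
Layer 3: α = (0.51 + 0.071×10)×10⁻⁴ = 1.22×10⁻⁴ K⁻¹
Layer 4: α = (0.51 + 0.071×1.7)×10⁻⁴ = 0.6307×10⁻⁴ K⁻¹
0–93 m: 93 × 2.285×10⁻⁴ × 1.3 = 0.02762565 m
Layer 2: 1.575×10⁻⁴ × 530 × 0.39 = 0.03255525 m
623–1163 m: 0.23 × 540 × 1.22×10⁻⁴ = 0.0151524 m
Layer 4: 0.6307×10⁻⁴ × 0.7 × 1100 = 0.0485639 m
Δh = 0.02762565 + 0.03255525 + 0.0151524 + 0.0485639 = 0.1238972 m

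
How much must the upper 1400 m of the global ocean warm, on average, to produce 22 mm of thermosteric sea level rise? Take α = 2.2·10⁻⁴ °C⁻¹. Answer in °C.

ΔT ≈ 0.0714 °C

ΔT = Δh/(αH) = 0.022 / (2.2×10⁻⁴ × 1400) ≈ 0.07143 °C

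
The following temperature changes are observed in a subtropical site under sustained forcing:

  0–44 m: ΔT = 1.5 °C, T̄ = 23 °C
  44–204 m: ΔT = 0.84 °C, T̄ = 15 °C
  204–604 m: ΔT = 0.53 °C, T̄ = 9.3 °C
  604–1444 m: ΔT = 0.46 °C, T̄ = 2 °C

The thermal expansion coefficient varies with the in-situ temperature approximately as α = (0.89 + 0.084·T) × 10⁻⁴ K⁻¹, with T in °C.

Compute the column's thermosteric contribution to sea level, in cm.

Layer 1: α = (0.89 + 0.084×23)×10⁻⁴ = 2.822×10⁻⁴ K⁻¹
Layer 2: α = (0.89 + 0.084×15)×10⁻⁴ = 2.15×10⁻⁴ K⁻¹
Layer 3: α = (0.89 + 0.084×9.3)×10⁻⁴ = 1.6712×10⁻⁴ K⁻¹
Layer 4: α = (0.89 + 0.084×2)×10⁻⁴ = 1.058×10⁻⁴ K⁻¹
44 × 2.822×10⁻⁴ × 1.5 = 0.0186252 m
44–204 m: 2.15×10⁻⁴ × 0.84 × 160 = 0.028896 m
Layer 3: 400 × 1.6712×10⁻⁴ × 0.53 = 0.03542944 m
Layer 4: 0.46 × 840 × 1.058×10⁻⁴ = 0.04088112 m
Δh = 0.0186252 + 0.028896 + 0.03542944 + 0.04088112 = 0.12383176 m ≈ 12.4 cm

Δh ≈ 12.4 cm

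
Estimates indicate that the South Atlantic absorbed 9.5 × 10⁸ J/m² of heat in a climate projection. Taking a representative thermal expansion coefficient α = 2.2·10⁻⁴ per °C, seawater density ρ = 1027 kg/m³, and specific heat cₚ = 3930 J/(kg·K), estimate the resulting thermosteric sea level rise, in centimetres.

Δh = αQ/(ρcₚ) = 2.2×10⁻⁴ × 9.5×10⁸ / (1027 × 3930) ≈ 0.051783 m

5.18 cm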